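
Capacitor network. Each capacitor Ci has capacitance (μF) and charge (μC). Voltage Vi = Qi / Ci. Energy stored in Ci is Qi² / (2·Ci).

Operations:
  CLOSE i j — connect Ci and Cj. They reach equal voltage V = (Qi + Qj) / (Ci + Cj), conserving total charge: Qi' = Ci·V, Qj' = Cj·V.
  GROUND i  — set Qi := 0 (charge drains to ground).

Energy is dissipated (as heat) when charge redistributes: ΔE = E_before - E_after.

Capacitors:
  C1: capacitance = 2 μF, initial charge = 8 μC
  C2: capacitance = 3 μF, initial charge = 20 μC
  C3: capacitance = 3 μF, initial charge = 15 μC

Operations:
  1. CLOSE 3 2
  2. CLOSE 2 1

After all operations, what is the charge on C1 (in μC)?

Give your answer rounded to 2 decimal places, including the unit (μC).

Initial: C1(2μF, Q=8μC, V=4.00V), C2(3μF, Q=20μC, V=6.67V), C3(3μF, Q=15μC, V=5.00V)
Op 1: CLOSE 3-2: Q_total=35.00, C_total=6.00, V=5.83; Q3=17.50, Q2=17.50; dissipated=2.083
Op 2: CLOSE 2-1: Q_total=25.50, C_total=5.00, V=5.10; Q2=15.30, Q1=10.20; dissipated=2.017
Final charges: Q1=10.20, Q2=15.30, Q3=17.50

Answer: 10.20 μC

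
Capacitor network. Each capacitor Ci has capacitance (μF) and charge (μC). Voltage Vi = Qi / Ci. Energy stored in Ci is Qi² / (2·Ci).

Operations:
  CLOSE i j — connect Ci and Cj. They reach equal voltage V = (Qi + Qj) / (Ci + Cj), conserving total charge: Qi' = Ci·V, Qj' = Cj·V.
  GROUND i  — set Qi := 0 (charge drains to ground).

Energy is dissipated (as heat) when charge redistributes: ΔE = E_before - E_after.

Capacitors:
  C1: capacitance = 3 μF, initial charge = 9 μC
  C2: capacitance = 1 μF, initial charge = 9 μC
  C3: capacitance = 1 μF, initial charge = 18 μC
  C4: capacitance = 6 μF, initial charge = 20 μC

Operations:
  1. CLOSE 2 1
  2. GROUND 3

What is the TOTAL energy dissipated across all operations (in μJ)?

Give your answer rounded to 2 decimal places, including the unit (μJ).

Answer: 175.50 μJ

Derivation:
Initial: C1(3μF, Q=9μC, V=3.00V), C2(1μF, Q=9μC, V=9.00V), C3(1μF, Q=18μC, V=18.00V), C4(6μF, Q=20μC, V=3.33V)
Op 1: CLOSE 2-1: Q_total=18.00, C_total=4.00, V=4.50; Q2=4.50, Q1=13.50; dissipated=13.500
Op 2: GROUND 3: Q3=0; energy lost=162.000
Total dissipated: 175.500 μJ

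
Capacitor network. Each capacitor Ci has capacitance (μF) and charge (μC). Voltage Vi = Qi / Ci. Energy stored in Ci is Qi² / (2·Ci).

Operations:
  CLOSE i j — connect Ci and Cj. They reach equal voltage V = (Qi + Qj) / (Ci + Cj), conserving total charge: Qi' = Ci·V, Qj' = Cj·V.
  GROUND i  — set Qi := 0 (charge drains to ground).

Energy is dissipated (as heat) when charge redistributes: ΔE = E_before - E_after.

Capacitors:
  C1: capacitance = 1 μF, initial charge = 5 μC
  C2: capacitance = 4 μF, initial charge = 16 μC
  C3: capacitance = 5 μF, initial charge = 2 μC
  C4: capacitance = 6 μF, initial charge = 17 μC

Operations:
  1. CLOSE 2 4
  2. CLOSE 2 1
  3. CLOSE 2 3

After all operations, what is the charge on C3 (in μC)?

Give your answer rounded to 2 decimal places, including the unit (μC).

Answer: 9.20 μC

Derivation:
Initial: C1(1μF, Q=5μC, V=5.00V), C2(4μF, Q=16μC, V=4.00V), C3(5μF, Q=2μC, V=0.40V), C4(6μF, Q=17μC, V=2.83V)
Op 1: CLOSE 2-4: Q_total=33.00, C_total=10.00, V=3.30; Q2=13.20, Q4=19.80; dissipated=1.633
Op 2: CLOSE 2-1: Q_total=18.20, C_total=5.00, V=3.64; Q2=14.56, Q1=3.64; dissipated=1.156
Op 3: CLOSE 2-3: Q_total=16.56, C_total=9.00, V=1.84; Q2=7.36, Q3=9.20; dissipated=11.664
Final charges: Q1=3.64, Q2=7.36, Q3=9.20, Q4=19.80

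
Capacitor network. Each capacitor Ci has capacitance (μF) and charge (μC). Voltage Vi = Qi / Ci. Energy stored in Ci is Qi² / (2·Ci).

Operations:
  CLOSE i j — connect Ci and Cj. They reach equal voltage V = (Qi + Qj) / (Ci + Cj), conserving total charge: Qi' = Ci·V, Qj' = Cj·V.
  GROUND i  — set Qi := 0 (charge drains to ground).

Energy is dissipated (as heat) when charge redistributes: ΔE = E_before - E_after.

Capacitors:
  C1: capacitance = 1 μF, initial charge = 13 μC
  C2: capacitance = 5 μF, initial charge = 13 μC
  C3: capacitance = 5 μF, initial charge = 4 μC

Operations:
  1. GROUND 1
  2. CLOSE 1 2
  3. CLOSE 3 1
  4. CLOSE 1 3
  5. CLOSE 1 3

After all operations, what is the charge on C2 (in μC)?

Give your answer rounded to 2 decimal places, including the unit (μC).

Initial: C1(1μF, Q=13μC, V=13.00V), C2(5μF, Q=13μC, V=2.60V), C3(5μF, Q=4μC, V=0.80V)
Op 1: GROUND 1: Q1=0; energy lost=84.500
Op 2: CLOSE 1-2: Q_total=13.00, C_total=6.00, V=2.17; Q1=2.17, Q2=10.83; dissipated=2.817
Op 3: CLOSE 3-1: Q_total=6.17, C_total=6.00, V=1.03; Q3=5.14, Q1=1.03; dissipated=0.778
Op 4: CLOSE 1-3: Q_total=6.17, C_total=6.00, V=1.03; Q1=1.03, Q3=5.14; dissipated=0.000
Op 5: CLOSE 1-3: Q_total=6.17, C_total=6.00, V=1.03; Q1=1.03, Q3=5.14; dissipated=0.000
Final charges: Q1=1.03, Q2=10.83, Q3=5.14

Answer: 10.83 μC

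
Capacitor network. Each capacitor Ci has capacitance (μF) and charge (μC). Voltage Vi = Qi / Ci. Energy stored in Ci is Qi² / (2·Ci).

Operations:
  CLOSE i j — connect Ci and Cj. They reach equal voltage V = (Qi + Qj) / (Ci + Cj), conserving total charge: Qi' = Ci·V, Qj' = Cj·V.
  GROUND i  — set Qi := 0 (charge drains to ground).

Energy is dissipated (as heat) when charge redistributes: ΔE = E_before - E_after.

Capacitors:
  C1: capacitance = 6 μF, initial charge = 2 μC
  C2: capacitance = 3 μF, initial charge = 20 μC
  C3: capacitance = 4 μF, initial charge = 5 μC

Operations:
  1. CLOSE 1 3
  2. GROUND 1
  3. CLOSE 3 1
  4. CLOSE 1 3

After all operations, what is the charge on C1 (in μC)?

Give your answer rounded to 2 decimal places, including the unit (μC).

Initial: C1(6μF, Q=2μC, V=0.33V), C2(3μF, Q=20μC, V=6.67V), C3(4μF, Q=5μC, V=1.25V)
Op 1: CLOSE 1-3: Q_total=7.00, C_total=10.00, V=0.70; Q1=4.20, Q3=2.80; dissipated=1.008
Op 2: GROUND 1: Q1=0; energy lost=1.470
Op 3: CLOSE 3-1: Q_total=2.80, C_total=10.00, V=0.28; Q3=1.12, Q1=1.68; dissipated=0.588
Op 4: CLOSE 1-3: Q_total=2.80, C_total=10.00, V=0.28; Q1=1.68, Q3=1.12; dissipated=0.000
Final charges: Q1=1.68, Q2=20.00, Q3=1.12

Answer: 1.68 μC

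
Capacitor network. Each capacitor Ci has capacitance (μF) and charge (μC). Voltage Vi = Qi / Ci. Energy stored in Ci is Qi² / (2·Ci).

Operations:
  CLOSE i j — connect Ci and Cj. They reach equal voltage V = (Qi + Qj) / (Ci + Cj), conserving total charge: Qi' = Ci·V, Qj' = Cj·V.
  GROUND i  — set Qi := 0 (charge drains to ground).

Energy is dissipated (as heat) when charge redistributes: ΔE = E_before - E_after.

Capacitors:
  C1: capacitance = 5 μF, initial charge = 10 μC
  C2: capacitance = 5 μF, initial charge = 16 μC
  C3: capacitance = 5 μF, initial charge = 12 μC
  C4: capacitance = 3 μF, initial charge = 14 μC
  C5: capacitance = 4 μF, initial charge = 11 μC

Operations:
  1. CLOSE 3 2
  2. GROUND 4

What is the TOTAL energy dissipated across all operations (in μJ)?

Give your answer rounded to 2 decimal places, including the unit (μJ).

Answer: 33.47 μJ

Derivation:
Initial: C1(5μF, Q=10μC, V=2.00V), C2(5μF, Q=16μC, V=3.20V), C3(5μF, Q=12μC, V=2.40V), C4(3μF, Q=14μC, V=4.67V), C5(4μF, Q=11μC, V=2.75V)
Op 1: CLOSE 3-2: Q_total=28.00, C_total=10.00, V=2.80; Q3=14.00, Q2=14.00; dissipated=0.800
Op 2: GROUND 4: Q4=0; energy lost=32.667
Total dissipated: 33.467 μJ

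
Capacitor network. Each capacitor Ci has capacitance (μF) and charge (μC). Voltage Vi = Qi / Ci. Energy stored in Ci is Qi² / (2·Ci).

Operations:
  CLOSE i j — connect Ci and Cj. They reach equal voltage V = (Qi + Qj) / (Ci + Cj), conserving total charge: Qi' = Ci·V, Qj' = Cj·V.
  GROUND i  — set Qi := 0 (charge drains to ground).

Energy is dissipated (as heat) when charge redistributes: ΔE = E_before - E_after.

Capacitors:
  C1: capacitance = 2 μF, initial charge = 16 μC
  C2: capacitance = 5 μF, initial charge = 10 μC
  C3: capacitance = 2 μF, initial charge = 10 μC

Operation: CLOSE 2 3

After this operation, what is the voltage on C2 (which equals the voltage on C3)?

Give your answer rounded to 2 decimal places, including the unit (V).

Initial: C1(2μF, Q=16μC, V=8.00V), C2(5μF, Q=10μC, V=2.00V), C3(2μF, Q=10μC, V=5.00V)
Op 1: CLOSE 2-3: Q_total=20.00, C_total=7.00, V=2.86; Q2=14.29, Q3=5.71; dissipated=6.429

Answer: 2.86 V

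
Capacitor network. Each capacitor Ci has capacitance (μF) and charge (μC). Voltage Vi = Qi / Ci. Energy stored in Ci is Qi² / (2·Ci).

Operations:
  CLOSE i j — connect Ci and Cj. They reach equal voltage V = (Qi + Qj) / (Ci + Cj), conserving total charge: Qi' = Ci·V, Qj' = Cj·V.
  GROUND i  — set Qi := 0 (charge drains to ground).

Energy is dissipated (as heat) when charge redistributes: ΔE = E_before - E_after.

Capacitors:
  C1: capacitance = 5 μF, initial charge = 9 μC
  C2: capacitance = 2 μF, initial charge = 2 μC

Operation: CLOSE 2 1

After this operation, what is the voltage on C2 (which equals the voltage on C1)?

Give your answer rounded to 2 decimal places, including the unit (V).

Answer: 1.57 V

Derivation:
Initial: C1(5μF, Q=9μC, V=1.80V), C2(2μF, Q=2μC, V=1.00V)
Op 1: CLOSE 2-1: Q_total=11.00, C_total=7.00, V=1.57; Q2=3.14, Q1=7.86; dissipated=0.457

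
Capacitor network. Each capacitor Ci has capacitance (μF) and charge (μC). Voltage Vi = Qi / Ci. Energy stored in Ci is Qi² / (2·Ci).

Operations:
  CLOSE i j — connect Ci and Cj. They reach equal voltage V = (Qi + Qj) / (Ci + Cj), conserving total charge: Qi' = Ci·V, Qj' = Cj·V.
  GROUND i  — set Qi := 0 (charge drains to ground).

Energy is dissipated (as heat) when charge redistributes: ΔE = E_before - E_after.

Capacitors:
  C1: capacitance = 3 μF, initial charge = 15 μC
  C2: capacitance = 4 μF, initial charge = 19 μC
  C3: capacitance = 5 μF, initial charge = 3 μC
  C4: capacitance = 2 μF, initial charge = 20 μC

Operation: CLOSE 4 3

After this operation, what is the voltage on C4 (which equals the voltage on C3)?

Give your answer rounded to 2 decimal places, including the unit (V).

Answer: 3.29 V

Derivation:
Initial: C1(3μF, Q=15μC, V=5.00V), C2(4μF, Q=19μC, V=4.75V), C3(5μF, Q=3μC, V=0.60V), C4(2μF, Q=20μC, V=10.00V)
Op 1: CLOSE 4-3: Q_total=23.00, C_total=7.00, V=3.29; Q4=6.57, Q3=16.43; dissipated=63.114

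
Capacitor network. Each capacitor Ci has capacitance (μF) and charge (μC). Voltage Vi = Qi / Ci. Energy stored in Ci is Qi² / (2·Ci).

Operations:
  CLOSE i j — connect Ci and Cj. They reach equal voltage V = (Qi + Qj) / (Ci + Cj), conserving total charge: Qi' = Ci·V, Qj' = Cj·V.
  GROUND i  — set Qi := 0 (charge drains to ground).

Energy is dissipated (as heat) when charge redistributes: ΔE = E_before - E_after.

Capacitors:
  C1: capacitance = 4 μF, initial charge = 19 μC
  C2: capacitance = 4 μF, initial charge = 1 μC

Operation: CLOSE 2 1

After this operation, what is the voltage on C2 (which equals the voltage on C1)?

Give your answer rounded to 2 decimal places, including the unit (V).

Answer: 2.50 V

Derivation:
Initial: C1(4μF, Q=19μC, V=4.75V), C2(4μF, Q=1μC, V=0.25V)
Op 1: CLOSE 2-1: Q_total=20.00, C_total=8.00, V=2.50; Q2=10.00, Q1=10.00; dissipated=20.250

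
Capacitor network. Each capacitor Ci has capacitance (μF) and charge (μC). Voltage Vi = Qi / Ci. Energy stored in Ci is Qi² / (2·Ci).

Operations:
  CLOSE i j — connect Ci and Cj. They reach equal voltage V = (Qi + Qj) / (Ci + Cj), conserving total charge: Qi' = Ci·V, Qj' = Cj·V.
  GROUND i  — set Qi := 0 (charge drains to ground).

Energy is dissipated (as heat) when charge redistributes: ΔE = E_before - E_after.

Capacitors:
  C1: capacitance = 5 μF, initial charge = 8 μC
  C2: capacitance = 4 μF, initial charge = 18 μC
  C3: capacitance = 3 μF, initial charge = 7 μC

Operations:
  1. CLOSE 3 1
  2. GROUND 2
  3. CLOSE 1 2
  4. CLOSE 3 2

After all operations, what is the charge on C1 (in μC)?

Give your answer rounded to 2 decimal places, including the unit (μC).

Answer: 5.21 μC

Derivation:
Initial: C1(5μF, Q=8μC, V=1.60V), C2(4μF, Q=18μC, V=4.50V), C3(3μF, Q=7μC, V=2.33V)
Op 1: CLOSE 3-1: Q_total=15.00, C_total=8.00, V=1.88; Q3=5.62, Q1=9.38; dissipated=0.504
Op 2: GROUND 2: Q2=0; energy lost=40.500
Op 3: CLOSE 1-2: Q_total=9.38, C_total=9.00, V=1.04; Q1=5.21, Q2=4.17; dissipated=3.906
Op 4: CLOSE 3-2: Q_total=9.79, C_total=7.00, V=1.40; Q3=4.20, Q2=5.60; dissipated=0.595
Final charges: Q1=5.21, Q2=5.60, Q3=4.20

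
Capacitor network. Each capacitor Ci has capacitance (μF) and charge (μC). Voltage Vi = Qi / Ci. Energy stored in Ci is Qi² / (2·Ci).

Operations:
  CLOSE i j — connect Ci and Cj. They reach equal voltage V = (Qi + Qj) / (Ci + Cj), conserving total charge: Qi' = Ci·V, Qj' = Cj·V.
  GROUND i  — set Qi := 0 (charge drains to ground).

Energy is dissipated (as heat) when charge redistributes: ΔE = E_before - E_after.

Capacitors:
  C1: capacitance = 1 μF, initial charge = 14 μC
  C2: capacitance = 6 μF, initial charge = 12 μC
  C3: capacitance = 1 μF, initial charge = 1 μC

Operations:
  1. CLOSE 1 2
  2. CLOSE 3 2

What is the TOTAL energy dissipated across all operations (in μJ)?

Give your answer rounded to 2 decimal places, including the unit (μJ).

Answer: 64.87 μJ

Derivation:
Initial: C1(1μF, Q=14μC, V=14.00V), C2(6μF, Q=12μC, V=2.00V), C3(1μF, Q=1μC, V=1.00V)
Op 1: CLOSE 1-2: Q_total=26.00, C_total=7.00, V=3.71; Q1=3.71, Q2=22.29; dissipated=61.714
Op 2: CLOSE 3-2: Q_total=23.29, C_total=7.00, V=3.33; Q3=3.33, Q2=19.96; dissipated=3.157
Total dissipated: 64.872 μJ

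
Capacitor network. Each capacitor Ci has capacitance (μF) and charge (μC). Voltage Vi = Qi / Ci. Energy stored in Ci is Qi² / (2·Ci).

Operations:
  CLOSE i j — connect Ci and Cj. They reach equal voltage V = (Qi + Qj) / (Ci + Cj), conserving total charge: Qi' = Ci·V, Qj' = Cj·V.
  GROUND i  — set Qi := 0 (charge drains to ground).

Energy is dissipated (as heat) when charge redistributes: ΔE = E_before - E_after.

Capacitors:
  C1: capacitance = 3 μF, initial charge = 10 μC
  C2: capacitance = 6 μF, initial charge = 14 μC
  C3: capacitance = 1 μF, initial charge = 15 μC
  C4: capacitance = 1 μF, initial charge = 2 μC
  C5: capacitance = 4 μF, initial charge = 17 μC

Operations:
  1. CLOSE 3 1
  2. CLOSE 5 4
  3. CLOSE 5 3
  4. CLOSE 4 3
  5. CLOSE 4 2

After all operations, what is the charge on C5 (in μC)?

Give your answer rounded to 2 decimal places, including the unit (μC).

Initial: C1(3μF, Q=10μC, V=3.33V), C2(6μF, Q=14μC, V=2.33V), C3(1μF, Q=15μC, V=15.00V), C4(1μF, Q=2μC, V=2.00V), C5(4μF, Q=17μC, V=4.25V)
Op 1: CLOSE 3-1: Q_total=25.00, C_total=4.00, V=6.25; Q3=6.25, Q1=18.75; dissipated=51.042
Op 2: CLOSE 5-4: Q_total=19.00, C_total=5.00, V=3.80; Q5=15.20, Q4=3.80; dissipated=2.025
Op 3: CLOSE 5-3: Q_total=21.45, C_total=5.00, V=4.29; Q5=17.16, Q3=4.29; dissipated=2.401
Op 4: CLOSE 4-3: Q_total=8.09, C_total=2.00, V=4.04; Q4=4.04, Q3=4.04; dissipated=0.060
Op 5: CLOSE 4-2: Q_total=18.05, C_total=7.00, V=2.58; Q4=2.58, Q2=15.47; dissipated=1.256
Final charges: Q1=18.75, Q2=15.47, Q3=4.04, Q4=2.58, Q5=17.16

Answer: 17.16 μC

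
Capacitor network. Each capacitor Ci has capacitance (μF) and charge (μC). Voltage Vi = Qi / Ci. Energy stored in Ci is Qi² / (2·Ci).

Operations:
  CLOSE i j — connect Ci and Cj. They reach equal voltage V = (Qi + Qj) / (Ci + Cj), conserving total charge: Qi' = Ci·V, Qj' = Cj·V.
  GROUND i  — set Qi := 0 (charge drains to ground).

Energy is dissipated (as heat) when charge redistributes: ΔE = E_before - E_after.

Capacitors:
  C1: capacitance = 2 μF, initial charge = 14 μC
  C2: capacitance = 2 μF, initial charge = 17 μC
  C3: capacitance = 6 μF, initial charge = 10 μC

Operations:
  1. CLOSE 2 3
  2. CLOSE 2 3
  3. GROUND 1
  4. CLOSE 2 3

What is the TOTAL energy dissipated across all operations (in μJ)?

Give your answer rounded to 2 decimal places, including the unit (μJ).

Answer: 84.02 μJ

Derivation:
Initial: C1(2μF, Q=14μC, V=7.00V), C2(2μF, Q=17μC, V=8.50V), C3(6μF, Q=10μC, V=1.67V)
Op 1: CLOSE 2-3: Q_total=27.00, C_total=8.00, V=3.38; Q2=6.75, Q3=20.25; dissipated=35.021
Op 2: CLOSE 2-3: Q_total=27.00, C_total=8.00, V=3.38; Q2=6.75, Q3=20.25; dissipated=0.000
Op 3: GROUND 1: Q1=0; energy lost=49.000
Op 4: CLOSE 2-3: Q_total=27.00, C_total=8.00, V=3.38; Q2=6.75, Q3=20.25; dissipated=0.000
Total dissipated: 84.021 μJ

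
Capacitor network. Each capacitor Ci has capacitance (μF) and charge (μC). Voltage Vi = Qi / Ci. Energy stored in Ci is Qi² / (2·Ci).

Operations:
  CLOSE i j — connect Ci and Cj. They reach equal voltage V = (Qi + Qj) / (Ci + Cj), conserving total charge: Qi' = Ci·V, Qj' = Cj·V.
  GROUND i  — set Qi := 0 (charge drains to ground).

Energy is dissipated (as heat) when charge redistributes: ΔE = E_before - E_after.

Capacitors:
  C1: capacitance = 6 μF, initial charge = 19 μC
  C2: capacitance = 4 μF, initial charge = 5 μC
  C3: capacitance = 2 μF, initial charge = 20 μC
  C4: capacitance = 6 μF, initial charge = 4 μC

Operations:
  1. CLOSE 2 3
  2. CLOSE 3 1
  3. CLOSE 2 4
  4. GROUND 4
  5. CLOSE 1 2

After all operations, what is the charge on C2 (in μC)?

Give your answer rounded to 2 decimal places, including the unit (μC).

Answer: 11.51 μC

Derivation:
Initial: C1(6μF, Q=19μC, V=3.17V), C2(4μF, Q=5μC, V=1.25V), C3(2μF, Q=20μC, V=10.00V), C4(6μF, Q=4μC, V=0.67V)
Op 1: CLOSE 2-3: Q_total=25.00, C_total=6.00, V=4.17; Q2=16.67, Q3=8.33; dissipated=51.042
Op 2: CLOSE 3-1: Q_total=27.33, C_total=8.00, V=3.42; Q3=6.83, Q1=20.50; dissipated=0.750
Op 3: CLOSE 2-4: Q_total=20.67, C_total=10.00, V=2.07; Q2=8.27, Q4=12.40; dissipated=14.700
Op 4: GROUND 4: Q4=0; energy lost=12.813
Op 5: CLOSE 1-2: Q_total=28.77, C_total=10.00, V=2.88; Q1=17.26, Q2=11.51; dissipated=2.187
Final charges: Q1=17.26, Q2=11.51, Q3=6.83, Q4=0.00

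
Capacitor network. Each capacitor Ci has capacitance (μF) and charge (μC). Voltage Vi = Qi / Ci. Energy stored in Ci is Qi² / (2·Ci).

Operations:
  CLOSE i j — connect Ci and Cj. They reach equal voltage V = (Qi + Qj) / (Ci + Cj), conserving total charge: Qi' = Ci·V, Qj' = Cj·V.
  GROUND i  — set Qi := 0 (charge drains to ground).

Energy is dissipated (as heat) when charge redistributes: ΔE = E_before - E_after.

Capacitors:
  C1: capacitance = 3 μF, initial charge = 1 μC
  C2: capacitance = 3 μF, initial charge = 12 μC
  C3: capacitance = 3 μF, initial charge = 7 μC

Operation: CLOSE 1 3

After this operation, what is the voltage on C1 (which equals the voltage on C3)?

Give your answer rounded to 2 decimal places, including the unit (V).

Initial: C1(3μF, Q=1μC, V=0.33V), C2(3μF, Q=12μC, V=4.00V), C3(3μF, Q=7μC, V=2.33V)
Op 1: CLOSE 1-3: Q_total=8.00, C_total=6.00, V=1.33; Q1=4.00, Q3=4.00; dissipated=3.000

Answer: 1.33 V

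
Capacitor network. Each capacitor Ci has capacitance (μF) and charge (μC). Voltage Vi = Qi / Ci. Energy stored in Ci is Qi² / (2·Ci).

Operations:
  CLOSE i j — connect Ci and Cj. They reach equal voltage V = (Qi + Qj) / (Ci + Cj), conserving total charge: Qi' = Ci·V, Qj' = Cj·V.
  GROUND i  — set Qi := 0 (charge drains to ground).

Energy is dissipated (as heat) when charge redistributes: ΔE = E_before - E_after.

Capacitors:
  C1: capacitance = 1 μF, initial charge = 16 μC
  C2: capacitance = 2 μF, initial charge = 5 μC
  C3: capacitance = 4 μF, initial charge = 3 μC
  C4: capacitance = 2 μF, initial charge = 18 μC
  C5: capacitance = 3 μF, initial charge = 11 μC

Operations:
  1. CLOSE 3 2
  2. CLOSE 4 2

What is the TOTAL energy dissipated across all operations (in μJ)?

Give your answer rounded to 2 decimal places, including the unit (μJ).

Answer: 31.43 μJ

Derivation:
Initial: C1(1μF, Q=16μC, V=16.00V), C2(2μF, Q=5μC, V=2.50V), C3(4μF, Q=3μC, V=0.75V), C4(2μF, Q=18μC, V=9.00V), C5(3μF, Q=11μC, V=3.67V)
Op 1: CLOSE 3-2: Q_total=8.00, C_total=6.00, V=1.33; Q3=5.33, Q2=2.67; dissipated=2.042
Op 2: CLOSE 4-2: Q_total=20.67, C_total=4.00, V=5.17; Q4=10.33, Q2=10.33; dissipated=29.389
Total dissipated: 31.431 μJ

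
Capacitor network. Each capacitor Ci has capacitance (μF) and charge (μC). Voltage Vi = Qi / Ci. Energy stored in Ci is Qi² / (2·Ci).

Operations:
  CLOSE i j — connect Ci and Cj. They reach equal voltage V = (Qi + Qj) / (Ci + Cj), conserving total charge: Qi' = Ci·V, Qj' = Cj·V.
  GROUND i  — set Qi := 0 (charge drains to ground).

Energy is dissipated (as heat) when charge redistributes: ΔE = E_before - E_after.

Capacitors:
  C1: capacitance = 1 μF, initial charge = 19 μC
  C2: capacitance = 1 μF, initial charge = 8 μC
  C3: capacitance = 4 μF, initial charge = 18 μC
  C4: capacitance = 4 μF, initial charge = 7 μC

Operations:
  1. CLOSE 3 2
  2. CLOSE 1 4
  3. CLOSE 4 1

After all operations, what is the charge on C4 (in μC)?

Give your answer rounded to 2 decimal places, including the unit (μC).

Answer: 20.80 μC

Derivation:
Initial: C1(1μF, Q=19μC, V=19.00V), C2(1μF, Q=8μC, V=8.00V), C3(4μF, Q=18μC, V=4.50V), C4(4μF, Q=7μC, V=1.75V)
Op 1: CLOSE 3-2: Q_total=26.00, C_total=5.00, V=5.20; Q3=20.80, Q2=5.20; dissipated=4.900
Op 2: CLOSE 1-4: Q_total=26.00, C_total=5.00, V=5.20; Q1=5.20, Q4=20.80; dissipated=119.025
Op 3: CLOSE 4-1: Q_total=26.00, C_total=5.00, V=5.20; Q4=20.80, Q1=5.20; dissipated=0.000
Final charges: Q1=5.20, Q2=5.20, Q3=20.80, Q4=20.80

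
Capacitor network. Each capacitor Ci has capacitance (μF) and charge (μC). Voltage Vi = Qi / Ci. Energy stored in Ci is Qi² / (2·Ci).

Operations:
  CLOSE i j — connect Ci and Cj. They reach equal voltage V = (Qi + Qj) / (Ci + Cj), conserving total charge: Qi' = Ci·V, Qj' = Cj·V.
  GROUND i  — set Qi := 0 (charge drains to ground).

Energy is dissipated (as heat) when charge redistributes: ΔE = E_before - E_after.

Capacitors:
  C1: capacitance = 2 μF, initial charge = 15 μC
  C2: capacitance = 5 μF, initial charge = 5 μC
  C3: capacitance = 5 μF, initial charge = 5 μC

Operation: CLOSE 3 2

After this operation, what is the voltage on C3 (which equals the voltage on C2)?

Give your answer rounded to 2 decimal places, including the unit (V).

Answer: 1.00 V

Derivation:
Initial: C1(2μF, Q=15μC, V=7.50V), C2(5μF, Q=5μC, V=1.00V), C3(5μF, Q=5μC, V=1.00V)
Op 1: CLOSE 3-2: Q_total=10.00, C_total=10.00, V=1.00; Q3=5.00, Q2=5.00; dissipated=0.000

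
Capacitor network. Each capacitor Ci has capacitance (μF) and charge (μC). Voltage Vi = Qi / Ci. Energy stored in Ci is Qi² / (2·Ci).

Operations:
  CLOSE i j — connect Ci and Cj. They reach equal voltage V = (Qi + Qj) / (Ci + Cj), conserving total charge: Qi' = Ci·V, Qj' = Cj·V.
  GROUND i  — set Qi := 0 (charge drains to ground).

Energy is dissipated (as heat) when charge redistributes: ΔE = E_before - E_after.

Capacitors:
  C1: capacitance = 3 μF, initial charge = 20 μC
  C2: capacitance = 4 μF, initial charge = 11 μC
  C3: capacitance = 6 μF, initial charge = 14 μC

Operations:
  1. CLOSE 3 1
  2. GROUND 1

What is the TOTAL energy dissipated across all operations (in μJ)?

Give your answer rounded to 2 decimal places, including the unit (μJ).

Answer: 40.19 μJ

Derivation:
Initial: C1(3μF, Q=20μC, V=6.67V), C2(4μF, Q=11μC, V=2.75V), C3(6μF, Q=14μC, V=2.33V)
Op 1: CLOSE 3-1: Q_total=34.00, C_total=9.00, V=3.78; Q3=22.67, Q1=11.33; dissipated=18.778
Op 2: GROUND 1: Q1=0; energy lost=21.407
Total dissipated: 40.185 μJ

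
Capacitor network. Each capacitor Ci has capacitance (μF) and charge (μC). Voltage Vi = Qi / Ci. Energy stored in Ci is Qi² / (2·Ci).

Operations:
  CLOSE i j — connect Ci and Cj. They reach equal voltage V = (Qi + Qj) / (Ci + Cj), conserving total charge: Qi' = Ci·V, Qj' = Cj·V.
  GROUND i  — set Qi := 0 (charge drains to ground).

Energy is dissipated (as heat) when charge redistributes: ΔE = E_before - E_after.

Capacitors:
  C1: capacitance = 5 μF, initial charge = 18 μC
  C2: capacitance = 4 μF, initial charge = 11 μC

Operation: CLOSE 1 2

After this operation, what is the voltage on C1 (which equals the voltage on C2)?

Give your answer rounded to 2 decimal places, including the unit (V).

Initial: C1(5μF, Q=18μC, V=3.60V), C2(4μF, Q=11μC, V=2.75V)
Op 1: CLOSE 1-2: Q_total=29.00, C_total=9.00, V=3.22; Q1=16.11, Q2=12.89; dissipated=0.803

Answer: 3.22 V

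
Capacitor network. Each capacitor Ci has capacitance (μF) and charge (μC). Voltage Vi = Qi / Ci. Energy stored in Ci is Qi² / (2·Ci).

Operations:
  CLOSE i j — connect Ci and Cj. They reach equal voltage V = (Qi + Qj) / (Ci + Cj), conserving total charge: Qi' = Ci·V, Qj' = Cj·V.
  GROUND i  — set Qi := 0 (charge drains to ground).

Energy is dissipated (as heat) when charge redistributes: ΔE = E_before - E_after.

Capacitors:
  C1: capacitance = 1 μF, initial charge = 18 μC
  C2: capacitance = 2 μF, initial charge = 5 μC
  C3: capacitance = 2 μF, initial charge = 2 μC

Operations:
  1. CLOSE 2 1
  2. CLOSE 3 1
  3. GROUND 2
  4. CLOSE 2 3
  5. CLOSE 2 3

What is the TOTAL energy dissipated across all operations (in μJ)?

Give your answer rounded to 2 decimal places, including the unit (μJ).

Initial: C1(1μF, Q=18μC, V=18.00V), C2(2μF, Q=5μC, V=2.50V), C3(2μF, Q=2μC, V=1.00V)
Op 1: CLOSE 2-1: Q_total=23.00, C_total=3.00, V=7.67; Q2=15.33, Q1=7.67; dissipated=80.083
Op 2: CLOSE 3-1: Q_total=9.67, C_total=3.00, V=3.22; Q3=6.44, Q1=3.22; dissipated=14.815
Op 3: GROUND 2: Q2=0; energy lost=58.778
Op 4: CLOSE 2-3: Q_total=6.44, C_total=4.00, V=1.61; Q2=3.22, Q3=3.22; dissipated=5.191
Op 5: CLOSE 2-3: Q_total=6.44, C_total=4.00, V=1.61; Q2=3.22, Q3=3.22; dissipated=0.000
Total dissipated: 158.867 μJ

Answer: 158.87 μJ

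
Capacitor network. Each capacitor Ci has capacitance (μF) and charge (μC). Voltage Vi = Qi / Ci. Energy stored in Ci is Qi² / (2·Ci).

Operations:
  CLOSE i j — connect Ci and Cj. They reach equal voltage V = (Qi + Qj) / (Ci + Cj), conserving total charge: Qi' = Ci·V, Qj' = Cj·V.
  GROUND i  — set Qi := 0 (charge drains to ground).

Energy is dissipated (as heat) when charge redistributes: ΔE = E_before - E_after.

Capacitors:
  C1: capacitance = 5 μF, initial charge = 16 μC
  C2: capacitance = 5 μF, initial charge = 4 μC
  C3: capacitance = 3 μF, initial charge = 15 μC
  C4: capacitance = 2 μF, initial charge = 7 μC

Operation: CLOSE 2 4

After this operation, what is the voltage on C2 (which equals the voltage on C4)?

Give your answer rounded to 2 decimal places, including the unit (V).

Initial: C1(5μF, Q=16μC, V=3.20V), C2(5μF, Q=4μC, V=0.80V), C3(3μF, Q=15μC, V=5.00V), C4(2μF, Q=7μC, V=3.50V)
Op 1: CLOSE 2-4: Q_total=11.00, C_total=7.00, V=1.57; Q2=7.86, Q4=3.14; dissipated=5.207

Answer: 1.57 V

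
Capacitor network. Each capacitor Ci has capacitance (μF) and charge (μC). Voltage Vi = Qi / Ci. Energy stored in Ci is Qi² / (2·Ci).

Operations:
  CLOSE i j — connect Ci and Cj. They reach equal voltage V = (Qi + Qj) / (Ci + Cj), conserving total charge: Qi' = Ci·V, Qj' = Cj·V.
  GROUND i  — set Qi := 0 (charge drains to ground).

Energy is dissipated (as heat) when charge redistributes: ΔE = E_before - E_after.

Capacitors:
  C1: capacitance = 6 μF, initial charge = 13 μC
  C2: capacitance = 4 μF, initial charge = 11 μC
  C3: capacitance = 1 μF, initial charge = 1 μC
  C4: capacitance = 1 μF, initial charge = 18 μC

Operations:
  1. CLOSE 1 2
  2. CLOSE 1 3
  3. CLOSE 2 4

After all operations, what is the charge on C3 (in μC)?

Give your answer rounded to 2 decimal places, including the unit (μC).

Initial: C1(6μF, Q=13μC, V=2.17V), C2(4μF, Q=11μC, V=2.75V), C3(1μF, Q=1μC, V=1.00V), C4(1μF, Q=18μC, V=18.00V)
Op 1: CLOSE 1-2: Q_total=24.00, C_total=10.00, V=2.40; Q1=14.40, Q2=9.60; dissipated=0.408
Op 2: CLOSE 1-3: Q_total=15.40, C_total=7.00, V=2.20; Q1=13.20, Q3=2.20; dissipated=0.840
Op 3: CLOSE 2-4: Q_total=27.60, C_total=5.00, V=5.52; Q2=22.08, Q4=5.52; dissipated=97.344
Final charges: Q1=13.20, Q2=22.08, Q3=2.20, Q4=5.52

Answer: 2.20 μC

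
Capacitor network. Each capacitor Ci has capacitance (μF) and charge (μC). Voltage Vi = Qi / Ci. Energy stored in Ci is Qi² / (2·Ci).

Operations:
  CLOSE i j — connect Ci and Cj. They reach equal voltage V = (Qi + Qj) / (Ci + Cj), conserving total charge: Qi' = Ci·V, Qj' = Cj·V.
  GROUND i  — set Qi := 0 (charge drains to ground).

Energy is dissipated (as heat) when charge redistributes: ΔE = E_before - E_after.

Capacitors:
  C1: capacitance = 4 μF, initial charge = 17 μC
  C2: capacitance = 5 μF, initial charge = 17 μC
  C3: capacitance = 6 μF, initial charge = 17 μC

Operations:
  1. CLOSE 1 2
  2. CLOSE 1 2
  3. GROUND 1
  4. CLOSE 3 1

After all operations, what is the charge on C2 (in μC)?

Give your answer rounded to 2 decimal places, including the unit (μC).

Initial: C1(4μF, Q=17μC, V=4.25V), C2(5μF, Q=17μC, V=3.40V), C3(6μF, Q=17μC, V=2.83V)
Op 1: CLOSE 1-2: Q_total=34.00, C_total=9.00, V=3.78; Q1=15.11, Q2=18.89; dissipated=0.803
Op 2: CLOSE 1-2: Q_total=34.00, C_total=9.00, V=3.78; Q1=15.11, Q2=18.89; dissipated=0.000
Op 3: GROUND 1: Q1=0; energy lost=28.543
Op 4: CLOSE 3-1: Q_total=17.00, C_total=10.00, V=1.70; Q3=10.20, Q1=6.80; dissipated=9.633
Final charges: Q1=6.80, Q2=18.89, Q3=10.20

Answer: 18.89 μC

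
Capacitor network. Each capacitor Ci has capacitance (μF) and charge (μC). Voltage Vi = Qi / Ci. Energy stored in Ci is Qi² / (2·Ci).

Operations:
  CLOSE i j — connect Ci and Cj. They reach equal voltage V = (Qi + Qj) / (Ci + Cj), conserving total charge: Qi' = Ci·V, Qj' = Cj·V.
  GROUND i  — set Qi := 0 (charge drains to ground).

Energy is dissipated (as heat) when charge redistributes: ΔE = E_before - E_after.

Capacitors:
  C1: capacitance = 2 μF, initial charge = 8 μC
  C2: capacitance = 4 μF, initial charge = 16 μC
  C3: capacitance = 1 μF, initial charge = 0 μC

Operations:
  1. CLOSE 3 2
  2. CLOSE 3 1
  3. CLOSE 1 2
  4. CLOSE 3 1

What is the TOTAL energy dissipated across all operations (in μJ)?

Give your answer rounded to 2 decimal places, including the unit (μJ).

Answer: 6.85 μJ

Derivation:
Initial: C1(2μF, Q=8μC, V=4.00V), C2(4μF, Q=16μC, V=4.00V), C3(1μF, Q=0μC, V=0.00V)
Op 1: CLOSE 3-2: Q_total=16.00, C_total=5.00, V=3.20; Q3=3.20, Q2=12.80; dissipated=6.400
Op 2: CLOSE 3-1: Q_total=11.20, C_total=3.00, V=3.73; Q3=3.73, Q1=7.47; dissipated=0.213
Op 3: CLOSE 1-2: Q_total=20.27, C_total=6.00, V=3.38; Q1=6.76, Q2=13.51; dissipated=0.190
Op 4: CLOSE 3-1: Q_total=10.49, C_total=3.00, V=3.50; Q3=3.50, Q1=6.99; dissipated=0.042
Total dissipated: 6.845 μJ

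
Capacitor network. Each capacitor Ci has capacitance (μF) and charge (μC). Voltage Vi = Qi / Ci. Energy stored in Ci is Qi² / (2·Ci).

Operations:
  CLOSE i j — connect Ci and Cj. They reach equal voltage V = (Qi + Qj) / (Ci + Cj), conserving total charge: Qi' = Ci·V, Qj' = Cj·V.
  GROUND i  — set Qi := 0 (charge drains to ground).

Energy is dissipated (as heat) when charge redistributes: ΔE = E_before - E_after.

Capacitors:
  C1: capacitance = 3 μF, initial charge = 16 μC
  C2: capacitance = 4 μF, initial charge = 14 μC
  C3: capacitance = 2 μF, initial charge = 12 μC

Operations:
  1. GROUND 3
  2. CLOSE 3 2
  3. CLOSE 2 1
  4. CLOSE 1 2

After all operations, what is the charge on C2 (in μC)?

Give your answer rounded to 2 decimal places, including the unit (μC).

Initial: C1(3μF, Q=16μC, V=5.33V), C2(4μF, Q=14μC, V=3.50V), C3(2μF, Q=12μC, V=6.00V)
Op 1: GROUND 3: Q3=0; energy lost=36.000
Op 2: CLOSE 3-2: Q_total=14.00, C_total=6.00, V=2.33; Q3=4.67, Q2=9.33; dissipated=8.167
Op 3: CLOSE 2-1: Q_total=25.33, C_total=7.00, V=3.62; Q2=14.48, Q1=10.86; dissipated=7.714
Op 4: CLOSE 1-2: Q_total=25.33, C_total=7.00, V=3.62; Q1=10.86, Q2=14.48; dissipated=0.000
Final charges: Q1=10.86, Q2=14.48, Q3=4.67

Answer: 14.48 μC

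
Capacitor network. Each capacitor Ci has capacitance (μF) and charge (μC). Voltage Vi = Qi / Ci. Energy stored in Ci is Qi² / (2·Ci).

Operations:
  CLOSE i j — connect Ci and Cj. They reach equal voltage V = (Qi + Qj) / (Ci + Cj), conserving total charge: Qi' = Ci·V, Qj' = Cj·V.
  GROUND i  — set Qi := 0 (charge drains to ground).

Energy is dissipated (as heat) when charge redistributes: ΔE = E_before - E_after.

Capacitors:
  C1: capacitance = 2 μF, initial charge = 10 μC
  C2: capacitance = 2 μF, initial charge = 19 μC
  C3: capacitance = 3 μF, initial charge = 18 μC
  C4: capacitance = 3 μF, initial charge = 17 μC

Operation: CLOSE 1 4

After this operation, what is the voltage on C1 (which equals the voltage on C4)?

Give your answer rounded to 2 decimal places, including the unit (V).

Answer: 5.40 V

Derivation:
Initial: C1(2μF, Q=10μC, V=5.00V), C2(2μF, Q=19μC, V=9.50V), C3(3μF, Q=18μC, V=6.00V), C4(3μF, Q=17μC, V=5.67V)
Op 1: CLOSE 1-4: Q_total=27.00, C_total=5.00, V=5.40; Q1=10.80, Q4=16.20; dissipated=0.267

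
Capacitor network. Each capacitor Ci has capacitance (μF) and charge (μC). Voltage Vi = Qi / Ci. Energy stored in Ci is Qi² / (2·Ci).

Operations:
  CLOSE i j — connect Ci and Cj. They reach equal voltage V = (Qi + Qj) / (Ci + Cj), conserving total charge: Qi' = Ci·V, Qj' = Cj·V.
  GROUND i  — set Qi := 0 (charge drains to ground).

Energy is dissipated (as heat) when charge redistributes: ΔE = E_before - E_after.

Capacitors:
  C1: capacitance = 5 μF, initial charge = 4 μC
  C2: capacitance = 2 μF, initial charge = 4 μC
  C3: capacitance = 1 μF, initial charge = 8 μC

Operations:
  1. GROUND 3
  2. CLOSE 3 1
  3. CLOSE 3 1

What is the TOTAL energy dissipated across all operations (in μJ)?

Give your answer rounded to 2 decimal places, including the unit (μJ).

Answer: 32.27 μJ

Derivation:
Initial: C1(5μF, Q=4μC, V=0.80V), C2(2μF, Q=4μC, V=2.00V), C3(1μF, Q=8μC, V=8.00V)
Op 1: GROUND 3: Q3=0; energy lost=32.000
Op 2: CLOSE 3-1: Q_total=4.00, C_total=6.00, V=0.67; Q3=0.67, Q1=3.33; dissipated=0.267
Op 3: CLOSE 3-1: Q_total=4.00, C_total=6.00, V=0.67; Q3=0.67, Q1=3.33; dissipated=0.000
Total dissipated: 32.267 μJ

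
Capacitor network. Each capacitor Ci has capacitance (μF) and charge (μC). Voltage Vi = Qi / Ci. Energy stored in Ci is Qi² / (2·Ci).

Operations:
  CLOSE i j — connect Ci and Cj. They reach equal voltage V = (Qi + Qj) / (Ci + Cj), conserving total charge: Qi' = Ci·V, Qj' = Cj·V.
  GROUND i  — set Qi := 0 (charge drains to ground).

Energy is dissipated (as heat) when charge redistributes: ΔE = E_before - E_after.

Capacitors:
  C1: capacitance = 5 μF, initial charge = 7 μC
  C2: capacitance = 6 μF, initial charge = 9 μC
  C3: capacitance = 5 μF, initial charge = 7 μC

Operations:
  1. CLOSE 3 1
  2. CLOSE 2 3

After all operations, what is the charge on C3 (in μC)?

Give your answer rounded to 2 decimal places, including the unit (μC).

Initial: C1(5μF, Q=7μC, V=1.40V), C2(6μF, Q=9μC, V=1.50V), C3(5μF, Q=7μC, V=1.40V)
Op 1: CLOSE 3-1: Q_total=14.00, C_total=10.00, V=1.40; Q3=7.00, Q1=7.00; dissipated=0.000
Op 2: CLOSE 2-3: Q_total=16.00, C_total=11.00, V=1.45; Q2=8.73, Q3=7.27; dissipated=0.014
Final charges: Q1=7.00, Q2=8.73, Q3=7.27

Answer: 7.27 μC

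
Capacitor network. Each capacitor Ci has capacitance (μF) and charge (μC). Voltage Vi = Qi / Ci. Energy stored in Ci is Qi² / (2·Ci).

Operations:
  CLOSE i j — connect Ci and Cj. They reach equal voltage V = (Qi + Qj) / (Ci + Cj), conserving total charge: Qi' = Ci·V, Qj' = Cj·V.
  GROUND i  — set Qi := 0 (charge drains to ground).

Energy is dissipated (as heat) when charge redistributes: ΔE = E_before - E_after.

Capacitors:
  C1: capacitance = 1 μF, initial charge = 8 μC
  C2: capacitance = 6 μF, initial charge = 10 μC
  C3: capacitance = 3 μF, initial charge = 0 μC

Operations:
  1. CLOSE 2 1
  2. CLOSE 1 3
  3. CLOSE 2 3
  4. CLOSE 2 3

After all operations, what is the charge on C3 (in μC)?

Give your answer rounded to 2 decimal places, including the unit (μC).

Initial: C1(1μF, Q=8μC, V=8.00V), C2(6μF, Q=10μC, V=1.67V), C3(3μF, Q=0μC, V=0.00V)
Op 1: CLOSE 2-1: Q_total=18.00, C_total=7.00, V=2.57; Q2=15.43, Q1=2.57; dissipated=17.190
Op 2: CLOSE 1-3: Q_total=2.57, C_total=4.00, V=0.64; Q1=0.64, Q3=1.93; dissipated=2.480
Op 3: CLOSE 2-3: Q_total=17.36, C_total=9.00, V=1.93; Q2=11.57, Q3=5.79; dissipated=3.719
Op 4: CLOSE 2-3: Q_total=17.36, C_total=9.00, V=1.93; Q2=11.57, Q3=5.79; dissipated=0.000
Final charges: Q1=0.64, Q2=11.57, Q3=5.79

Answer: 5.79 μC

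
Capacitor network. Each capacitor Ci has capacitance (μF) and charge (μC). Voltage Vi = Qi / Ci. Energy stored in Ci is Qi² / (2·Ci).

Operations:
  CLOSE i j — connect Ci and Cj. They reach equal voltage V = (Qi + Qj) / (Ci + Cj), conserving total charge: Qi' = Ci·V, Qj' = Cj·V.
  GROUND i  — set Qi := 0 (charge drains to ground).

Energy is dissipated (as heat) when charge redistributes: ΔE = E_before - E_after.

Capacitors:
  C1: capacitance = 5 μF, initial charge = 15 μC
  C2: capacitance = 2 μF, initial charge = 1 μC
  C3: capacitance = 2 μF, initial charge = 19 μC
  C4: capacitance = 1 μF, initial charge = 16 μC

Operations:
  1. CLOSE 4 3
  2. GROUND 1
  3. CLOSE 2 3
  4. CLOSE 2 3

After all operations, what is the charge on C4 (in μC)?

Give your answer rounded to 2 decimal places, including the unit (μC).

Initial: C1(5μF, Q=15μC, V=3.00V), C2(2μF, Q=1μC, V=0.50V), C3(2μF, Q=19μC, V=9.50V), C4(1μF, Q=16μC, V=16.00V)
Op 1: CLOSE 4-3: Q_total=35.00, C_total=3.00, V=11.67; Q4=11.67, Q3=23.33; dissipated=14.083
Op 2: GROUND 1: Q1=0; energy lost=22.500
Op 3: CLOSE 2-3: Q_total=24.33, C_total=4.00, V=6.08; Q2=12.17, Q3=12.17; dissipated=62.347
Op 4: CLOSE 2-3: Q_total=24.33, C_total=4.00, V=6.08; Q2=12.17, Q3=12.17; dissipated=0.000
Final charges: Q1=0.00, Q2=12.17, Q3=12.17, Q4=11.67

Answer: 11.67 μC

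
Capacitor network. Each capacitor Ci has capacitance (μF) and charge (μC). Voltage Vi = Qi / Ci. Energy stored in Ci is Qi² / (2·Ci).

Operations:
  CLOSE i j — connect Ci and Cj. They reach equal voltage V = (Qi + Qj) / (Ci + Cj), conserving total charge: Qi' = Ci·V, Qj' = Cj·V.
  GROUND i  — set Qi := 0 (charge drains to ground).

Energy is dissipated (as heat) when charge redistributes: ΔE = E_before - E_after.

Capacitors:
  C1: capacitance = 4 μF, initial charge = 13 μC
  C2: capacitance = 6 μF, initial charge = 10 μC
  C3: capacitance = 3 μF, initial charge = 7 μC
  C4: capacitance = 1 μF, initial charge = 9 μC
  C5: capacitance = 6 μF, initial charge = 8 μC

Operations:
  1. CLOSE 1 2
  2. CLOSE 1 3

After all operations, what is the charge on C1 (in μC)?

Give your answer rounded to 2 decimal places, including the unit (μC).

Answer: 9.26 μC

Derivation:
Initial: C1(4μF, Q=13μC, V=3.25V), C2(6μF, Q=10μC, V=1.67V), C3(3μF, Q=7μC, V=2.33V), C4(1μF, Q=9μC, V=9.00V), C5(6μF, Q=8μC, V=1.33V)
Op 1: CLOSE 1-2: Q_total=23.00, C_total=10.00, V=2.30; Q1=9.20, Q2=13.80; dissipated=3.008
Op 2: CLOSE 1-3: Q_total=16.20, C_total=7.00, V=2.31; Q1=9.26, Q3=6.94; dissipated=0.001
Final charges: Q1=9.26, Q2=13.80, Q3=6.94, Q4=9.00, Q5=8.00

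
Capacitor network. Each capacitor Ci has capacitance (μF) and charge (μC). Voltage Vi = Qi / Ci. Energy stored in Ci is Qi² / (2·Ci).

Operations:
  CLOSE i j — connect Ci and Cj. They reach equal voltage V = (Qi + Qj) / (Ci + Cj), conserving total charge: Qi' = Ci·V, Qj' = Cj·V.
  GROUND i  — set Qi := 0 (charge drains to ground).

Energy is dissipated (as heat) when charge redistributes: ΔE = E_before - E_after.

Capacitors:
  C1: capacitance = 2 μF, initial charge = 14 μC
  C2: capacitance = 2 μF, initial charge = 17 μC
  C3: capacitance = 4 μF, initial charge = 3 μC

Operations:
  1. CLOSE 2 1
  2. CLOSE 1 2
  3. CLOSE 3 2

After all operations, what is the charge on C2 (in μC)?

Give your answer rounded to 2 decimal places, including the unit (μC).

Answer: 6.17 μC

Derivation:
Initial: C1(2μF, Q=14μC, V=7.00V), C2(2μF, Q=17μC, V=8.50V), C3(4μF, Q=3μC, V=0.75V)
Op 1: CLOSE 2-1: Q_total=31.00, C_total=4.00, V=7.75; Q2=15.50, Q1=15.50; dissipated=1.125
Op 2: CLOSE 1-2: Q_total=31.00, C_total=4.00, V=7.75; Q1=15.50, Q2=15.50; dissipated=0.000
Op 3: CLOSE 3-2: Q_total=18.50, C_total=6.00, V=3.08; Q3=12.33, Q2=6.17; dissipated=32.667
Final charges: Q1=15.50, Q2=6.17, Q3=12.33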